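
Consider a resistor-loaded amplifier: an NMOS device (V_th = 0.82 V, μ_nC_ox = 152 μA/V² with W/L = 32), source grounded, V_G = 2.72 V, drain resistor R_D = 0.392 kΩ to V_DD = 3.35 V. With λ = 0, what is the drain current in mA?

V_GS = V_G = 2.72 V, so V_ov = 2.72 − 0.82 = 1.9 V.
k_n = μ_nC_ox · (W/L) = 4.864 mA/V².
Assume saturation: I_D = ½ k_n V_ov² = 0.5 × 4.864 × 1.9² = 8.78 mA, giving V_DS = V_DD − I_D R_D = 3.35 − 8.78 × 0.392 = -0.0916 V.
But -0.0916 V < V_ov = 1.9 V, so the device is actually in triode.
In triode I_D = k_n[V_ov V_DS − ½ V_DS²] and I_D = (V_DD − V_DS)/R_D. Equating: 0.953 V_DS² − 4.623 V_DS + 3.35 = 0, giving V_DS = 0.887 V (the root below V_ov).
I_D = (3.35 − 0.887) / 0.392 = 6.28 mA.

I_D = 6.28 mA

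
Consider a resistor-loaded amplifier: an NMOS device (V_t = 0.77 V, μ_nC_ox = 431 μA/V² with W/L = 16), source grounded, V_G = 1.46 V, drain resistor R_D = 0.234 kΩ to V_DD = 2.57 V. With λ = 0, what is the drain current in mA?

I_D = 1.64 mA

V_GS = V_G = 1.46 V, so V_ov = 1.46 − 0.77 = 0.69 V.
k_n = μ_nC_ox · (W/L) = 6.896 mA/V².
Assume saturation: I_D = ½ k_n V_ov² = 0.5 × 6.896 × 0.69² = 1.64 mA, giving V_DS = V_DD − I_D R_D = 2.57 − 1.64 × 0.234 = 2.19 V.
V_DS = 2.19 V ≥ V_ov = 0.69 V, confirming saturation.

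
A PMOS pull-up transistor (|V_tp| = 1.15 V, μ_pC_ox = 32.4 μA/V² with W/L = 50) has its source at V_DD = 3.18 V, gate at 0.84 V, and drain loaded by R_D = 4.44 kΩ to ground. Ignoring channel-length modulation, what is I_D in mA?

I_D = 0.628 mA

V_SG = V_DD − V_G = 3.18 − 0.84 = 2.34 V, so V_ov = 2.34 − 1.15 = 1.19 V.
k_p = μ_pC_ox · (W/L) = 1.62 mA/V².
Assume saturation: I_D = ½ k_p V_ov² = 0.5 × 1.62 × 1.19² = 1.15 mA, giving V_SD = V_DD − I_D R_D = 3.18 − 1.15 × 4.44 = -1.91 V.
But -1.91 V < V_ov = 1.19 V, so the device is actually in triode.
In triode I_D = k_p[V_ov V_SD − ½ V_SD²] and I_D = (V_DD − V_SD)/R_D. Equating: 3.6 V_SD² − 9.559 V_SD + 3.18 = 0, giving V_SD = 0.39 V (the root below V_ov).
I_D = (3.18 − 0.39) / 4.44 = 0.628 mA.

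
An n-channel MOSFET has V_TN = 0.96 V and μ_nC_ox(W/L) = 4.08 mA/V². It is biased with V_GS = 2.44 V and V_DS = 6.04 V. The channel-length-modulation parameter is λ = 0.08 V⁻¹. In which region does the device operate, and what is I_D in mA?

V_ov = V_GS − V_TN = 2.44 − 0.96 = 1.48 V.
Since V_DS = 6.04 V ≥ V_ov = 1.48 V, the device is in saturation.
I_D = ½ k_n V_ov² (1 + λ V_DS) = 0.5 × 4.08 × 1.48² × (1 + 0.08 × 6.04) = 6.63 mA.

Saturation; I_D = 6.63 mA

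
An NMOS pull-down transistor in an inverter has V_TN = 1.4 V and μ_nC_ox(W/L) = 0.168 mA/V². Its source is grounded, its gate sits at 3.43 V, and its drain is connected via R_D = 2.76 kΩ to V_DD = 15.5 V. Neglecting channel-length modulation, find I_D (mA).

I_D = 0.346 mA

V_GS = V_G = 3.43 V, so V_ov = 3.43 − 1.4 = 2.03 V.
Assume saturation: I_D = ½ k_n V_ov² = 0.5 × 0.168 × 2.03² = 0.346 mA, giving V_DS = V_DD − I_D R_D = 15.5 − 0.346 × 2.76 = 14.5 V.
V_DS = 14.5 V ≥ V_ov = 2.03 V, confirming saturation.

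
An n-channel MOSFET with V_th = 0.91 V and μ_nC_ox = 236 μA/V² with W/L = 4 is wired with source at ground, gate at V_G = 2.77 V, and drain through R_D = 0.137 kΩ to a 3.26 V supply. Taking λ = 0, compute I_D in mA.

V_GS = V_G = 2.77 V, so V_ov = 2.77 − 0.91 = 1.86 V.
k_n = μ_nC_ox · (W/L) = 0.944 mA/V².
Assume saturation: I_D = ½ k_n V_ov² = 0.5 × 0.944 × 1.86² = 1.63 mA, giving V_DS = V_DD − I_D R_D = 3.26 − 1.63 × 0.137 = 3.04 V.
V_DS = 3.04 V ≥ V_ov = 1.86 V, confirming saturation.

I_D = 1.63 mA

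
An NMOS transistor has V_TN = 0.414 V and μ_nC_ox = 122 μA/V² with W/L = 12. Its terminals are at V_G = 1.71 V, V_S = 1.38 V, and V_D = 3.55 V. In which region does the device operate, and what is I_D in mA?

Cutoff; I_D = 0 mA

V_GS = V_G − V_S = 1.71 − 1.38 = 0.33 V; V_DS = V_D − V_S = 3.55 − 1.38 = 2.17 V.
V_GS = 0.33 V < V_TN = 0.414 V, so the transistor is in cutoff.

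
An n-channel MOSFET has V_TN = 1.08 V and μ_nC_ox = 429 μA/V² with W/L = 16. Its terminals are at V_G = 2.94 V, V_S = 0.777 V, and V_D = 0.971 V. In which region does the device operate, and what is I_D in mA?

V_GS = V_G − V_S = 2.94 − 0.777 = 2.16 V; V_DS = V_D − V_S = 0.971 − 0.777 = 0.194 V.
k_n = μ_nC_ox · (W/L) = 6.864 mA/V².
V_ov = V_GS − V_TN = 2.16 − 1.08 = 1.08 V.
Since V_DS = 0.194 V < V_ov = 1.08 V, the device is in the triode region.
I_D = k_n [V_ov · V_DS − ½ V_DS²] = 6.864 × [1.08 × 0.194 − 0.5 × 0.194²] = 1.31 mA.

Triode; I_D = 1.31 mA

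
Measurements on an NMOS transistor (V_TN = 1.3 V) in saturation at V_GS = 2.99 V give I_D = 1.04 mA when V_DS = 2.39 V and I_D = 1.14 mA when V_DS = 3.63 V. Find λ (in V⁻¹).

λ = 0.0952 V⁻¹

With V_GS fixed, I_D ∝ (1 + λ V_DS) in saturation, so I_D2/I_D1 = (1 + λ V_DS2)/(1 + λ V_DS1).
1.14/1.04 = 1.096 = (1 + 3.63 λ)/(1 + 2.39 λ).
Solving: λ (I_D1 V_DS2 − I_D2 V_DS1) = I_D2 − I_D1, so λ = (1.14 − 1.04) / (1.04 × 3.63 − 1.14 × 2.39) = 0.1 / 1.05 = 0.0952 V⁻¹.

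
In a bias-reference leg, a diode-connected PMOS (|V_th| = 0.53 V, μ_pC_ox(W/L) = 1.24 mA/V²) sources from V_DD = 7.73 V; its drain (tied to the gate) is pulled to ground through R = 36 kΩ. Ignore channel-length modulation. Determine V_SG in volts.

With gate tied to drain, V_SG = V_SD ≥ V_SG − |V_th|, so the device is in saturation.
KCL at the drain: ½ k_p (V_SG − |V_th|)² = (V_DD − V_SG)/R.
Let x = V_SG − 0.53. Then 22.3 x² + x − 7.2 = 0, giving x = 0.546 V (positive root), so V_SG = 1.08 V.
I_D = (V_DD − V_SG)/R = (7.73 − 1.08) / 36 = 0.185 mA.

V_SG = 1.08 V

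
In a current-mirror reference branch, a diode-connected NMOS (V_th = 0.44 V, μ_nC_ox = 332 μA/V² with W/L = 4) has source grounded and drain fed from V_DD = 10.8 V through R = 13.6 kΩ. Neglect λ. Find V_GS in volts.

With gate tied to drain, V_GS = V_DS ≥ V_GS − V_th, so the device is in saturation.
k_n = μ_nC_ox · (W/L) = 1.328 mA/V².
KCL at the drain: ½ k_n (V_GS − V_th)² = (V_DD − V_GS)/R.
Let x = V_GS − 0.44. Then 9.03 x² + x − 10.36 = 0, giving x = 1.02 V (positive root), so V_GS = 1.46 V.
I_D = (V_DD − V_GS)/R = (10.8 − 1.46) / 13.6 = 0.687 mA.

V_GS = 1.46 V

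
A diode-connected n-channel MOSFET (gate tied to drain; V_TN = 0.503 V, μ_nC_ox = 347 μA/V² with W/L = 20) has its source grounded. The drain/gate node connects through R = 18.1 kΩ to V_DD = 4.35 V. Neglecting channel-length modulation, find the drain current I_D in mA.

With gate tied to drain, V_GS = V_DS ≥ V_GS − V_TN, so the device is in saturation.
k_n = μ_nC_ox · (W/L) = 6.94 mA/V².
KCL at the drain: ½ k_n (V_GS − V_TN)² = (V_DD − V_GS)/R.
Let x = V_GS − 0.503. Then 62.8 x² + x − 3.847 = 0, giving x = 0.24 V (positive root), so V_GS = 0.743 V.
I_D = (V_DD − V_GS)/R = (4.35 − 0.743) / 18.1 = 0.199 mA.

I_D = 0.199 mA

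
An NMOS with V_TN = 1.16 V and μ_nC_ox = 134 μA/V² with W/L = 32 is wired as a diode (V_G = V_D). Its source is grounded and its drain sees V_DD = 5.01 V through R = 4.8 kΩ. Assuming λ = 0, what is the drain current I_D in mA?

I_D = 0.684 mA

With gate tied to drain, V_GS = V_DS ≥ V_GS − V_TN, so the device is in saturation.
k_n = μ_nC_ox · (W/L) = 4.288 mA/V².
KCL at the drain: ½ k_n (V_GS − V_TN)² = (V_DD − V_GS)/R.
Let x = V_GS − 1.16. Then 10.3 x² + x − 3.85 = 0, giving x = 0.565 V (positive root), so V_GS = 1.72 V.
I_D = (V_DD − V_GS)/R = (5.01 − 1.72) / 4.8 = 0.684 mA.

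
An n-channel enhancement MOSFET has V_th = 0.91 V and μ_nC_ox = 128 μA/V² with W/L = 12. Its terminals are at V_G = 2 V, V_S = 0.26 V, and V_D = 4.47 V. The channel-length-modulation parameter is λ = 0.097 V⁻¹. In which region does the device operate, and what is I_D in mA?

V_GS = V_G − V_S = 2 − 0.26 = 1.74 V; V_DS = V_D − V_S = 4.47 − 0.26 = 4.21 V.
k_n = μ_nC_ox · (W/L) = 1.536 mA/V².
V_ov = V_GS − V_th = 1.74 − 0.91 = 0.83 V.
Since V_DS = 4.21 V ≥ V_ov = 0.83 V, the device is in saturation.
I_D = ½ k_n V_ov² (1 + λ V_DS) = 0.5 × 1.536 × 0.83² × (1 + 0.097 × 4.21) = 0.745 mA.

Saturation; I_D = 0.745 mA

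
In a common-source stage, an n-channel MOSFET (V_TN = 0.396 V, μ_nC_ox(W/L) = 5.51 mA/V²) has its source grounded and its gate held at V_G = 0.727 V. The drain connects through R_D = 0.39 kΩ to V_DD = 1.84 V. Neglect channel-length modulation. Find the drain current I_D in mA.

I_D = 0.302 mA

V_GS = V_G = 0.727 V, so V_ov = 0.727 − 0.396 = 0.331 V.
Assume saturation: I_D = ½ k_n V_ov² = 0.5 × 5.51 × 0.331² = 0.302 mA, giving V_DS = V_DD − I_D R_D = 1.84 − 0.302 × 0.39 = 1.72 V.
V_DS = 1.72 V ≥ V_ov = 0.331 V, confirming saturation.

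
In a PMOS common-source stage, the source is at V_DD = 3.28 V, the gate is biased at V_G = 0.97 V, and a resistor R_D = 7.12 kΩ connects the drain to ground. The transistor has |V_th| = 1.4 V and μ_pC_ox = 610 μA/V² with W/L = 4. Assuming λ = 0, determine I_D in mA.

I_D = 0.430 mA

V_SG = V_DD − V_G = 3.28 − 0.97 = 2.31 V, so V_ov = 2.31 − 1.4 = 0.91 V.
k_p = μ_pC_ox · (W/L) = 2.44 mA/V².
Assume saturation: I_D = ½ k_p V_ov² = 0.5 × 2.44 × 0.91² = 1.01 mA, giving V_SD = V_DD − I_D R_D = 3.28 − 1.01 × 7.12 = -3.91 V.
But -3.91 V < V_ov = 0.91 V, so the device is actually in triode.
In triode I_D = k_p[V_ov V_SD − ½ V_SD²] and I_D = (V_DD − V_SD)/R_D. Equating: 8.69 V_SD² − 16.81 V_SD + 3.28 = 0, giving V_SD = 0.22 V (the root below V_ov).
I_D = (3.28 − 0.22) / 7.12 = 0.43 mA.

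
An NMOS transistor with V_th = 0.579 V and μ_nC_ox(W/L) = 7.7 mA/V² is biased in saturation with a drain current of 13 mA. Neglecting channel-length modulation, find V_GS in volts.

In saturation I_D = ½ k_n (V_GS − V_th)², so V_GS − V_th = √(2 I_D / k_n) = √(2 × 13 / 7.7) = 1.84 V.
V_GS = 0.579 + 1.84 = 2.42 V.

V_GS = 2.42 V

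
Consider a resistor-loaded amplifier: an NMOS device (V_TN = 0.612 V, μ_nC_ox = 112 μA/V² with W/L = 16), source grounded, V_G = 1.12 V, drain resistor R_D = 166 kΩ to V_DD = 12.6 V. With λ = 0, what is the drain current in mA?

V_GS = V_G = 1.12 V, so V_ov = 1.12 − 0.612 = 0.508 V.
k_n = μ_nC_ox · (W/L) = 1.792 mA/V².
Assume saturation: I_D = ½ k_n V_ov² = 0.5 × 1.792 × 0.508² = 0.231 mA, giving V_DS = V_DD − I_D R_D = 12.6 − 0.231 × 166 = -25.8 V.
But -25.8 V < V_ov = 0.508 V, so the device is actually in triode.
In triode I_D = k_n[V_ov V_DS − ½ V_DS²] and I_D = (V_DD − V_DS)/R_D. Equating: 149 V_DS² − 152.1 V_DS + 12.6 = 0, giving V_DS = 0.0909 V (the root below V_ov).
I_D = (12.6 − 0.0909) / 166 = 0.0754 mA.

I_D = 0.0754 mA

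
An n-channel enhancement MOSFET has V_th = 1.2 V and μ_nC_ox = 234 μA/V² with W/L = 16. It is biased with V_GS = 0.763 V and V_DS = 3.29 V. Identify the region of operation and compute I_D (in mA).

Cutoff; I_D = 0 mA

V_GS = 0.763 V < V_th = 1.2 V, so the transistor is in cutoff.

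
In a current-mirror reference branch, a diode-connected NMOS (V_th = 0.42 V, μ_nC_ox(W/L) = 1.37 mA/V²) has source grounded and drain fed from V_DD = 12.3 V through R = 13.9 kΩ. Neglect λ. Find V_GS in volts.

V_GS = 1.49 V

With gate tied to drain, V_GS = V_DS ≥ V_GS − V_th, so the device is in saturation.
KCL at the drain: ½ k_n (V_GS − V_th)² = (V_DD − V_GS)/R.
Let x = V_GS − 0.42. Then 9.52 x² + x − 11.88 = 0, giving x = 1.07 V (positive root), so V_GS = 1.49 V.
I_D = (V_DD − V_GS)/R = (12.3 − 1.49) / 13.9 = 0.778 mA.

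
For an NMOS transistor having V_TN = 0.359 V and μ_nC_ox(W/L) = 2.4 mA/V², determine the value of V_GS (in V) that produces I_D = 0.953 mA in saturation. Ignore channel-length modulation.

In saturation I_D = ½ k_n (V_GS − V_TN)², so V_GS − V_TN = √(2 I_D / k_n) = √(2 × 0.953 / 2.4) = 0.891 V.
V_GS = 0.359 + 0.891 = 1.25 V.

V_GS = 1.25 V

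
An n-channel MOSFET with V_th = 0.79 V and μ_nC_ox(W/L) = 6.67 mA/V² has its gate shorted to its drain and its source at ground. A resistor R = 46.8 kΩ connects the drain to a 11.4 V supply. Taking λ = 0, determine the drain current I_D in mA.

With gate tied to drain, V_GS = V_DS ≥ V_GS − V_th, so the device is in saturation.
KCL at the drain: ½ k_n (V_GS − V_th)² = (V_DD − V_GS)/R.
Let x = V_GS − 0.79. Then 156 x² + x − 10.61 = 0, giving x = 0.258 V (positive root), so V_GS = 1.05 V.
I_D = (V_DD − V_GS)/R = (11.4 − 1.05) / 46.8 = 0.221 mA.

I_D = 0.221 mA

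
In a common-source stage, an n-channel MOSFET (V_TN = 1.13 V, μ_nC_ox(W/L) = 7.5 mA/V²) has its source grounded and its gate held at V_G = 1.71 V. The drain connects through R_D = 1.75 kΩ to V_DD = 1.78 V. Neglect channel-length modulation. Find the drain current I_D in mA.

V_GS = V_G = 1.71 V, so V_ov = 1.71 − 1.13 = 0.58 V.
Assume saturation: I_D = ½ k_n V_ov² = 0.5 × 7.5 × 0.58² = 1.26 mA, giving V_DS = V_DD − I_D R_D = 1.78 − 1.26 × 1.75 = -0.428 V.
But -0.428 V < V_ov = 0.58 V, so the device is actually in triode.
In triode I_D = k_n[V_ov V_DS − ½ V_DS²] and I_D = (V_DD − V_DS)/R_D. Equating: 6.56 V_DS² − 8.613 V_DS + 1.78 = 0, giving V_DS = 0.257 V (the root below V_ov).
I_D = (1.78 − 0.257) / 1.75 = 0.87 mA.

I_D = 0.870 mA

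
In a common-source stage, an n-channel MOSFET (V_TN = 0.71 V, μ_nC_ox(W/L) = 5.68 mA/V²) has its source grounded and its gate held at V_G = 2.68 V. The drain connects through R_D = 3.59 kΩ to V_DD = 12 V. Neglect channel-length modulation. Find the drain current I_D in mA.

I_D = 3.25 mA

V_GS = V_G = 2.68 V, so V_ov = 2.68 − 0.71 = 1.97 V.
Assume saturation: I_D = ½ k_n V_ov² = 0.5 × 5.68 × 1.97² = 11 mA, giving V_DS = V_DD − I_D R_D = 12 − 11 × 3.59 = -27.6 V.
But -27.6 V < V_ov = 1.97 V, so the device is actually in triode.
In triode I_D = k_n[V_ov V_DS − ½ V_DS²] and I_D = (V_DD − V_DS)/R_D. Equating: 10.2 V_DS² − 41.17 V_DS + 12 = 0, giving V_DS = 0.316 V (the root below V_ov).
I_D = (12 − 0.316) / 3.59 = 3.25 mA.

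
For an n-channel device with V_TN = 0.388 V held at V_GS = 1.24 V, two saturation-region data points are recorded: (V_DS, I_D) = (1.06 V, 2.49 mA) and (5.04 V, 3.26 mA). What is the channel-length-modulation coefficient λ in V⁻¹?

With V_GS fixed, I_D ∝ (1 + λ V_DS) in saturation, so I_D2/I_D1 = (1 + λ V_DS2)/(1 + λ V_DS1).
3.26/2.49 = 1.309 = (1 + 5.04 λ)/(1 + 1.06 λ).
Solving: λ (I_D1 V_DS2 − I_D2 V_DS1) = I_D2 − I_D1, so λ = (3.26 − 2.49) / (2.49 × 5.04 − 3.26 × 1.06) = 0.77 / 9.09 = 0.0847 V⁻¹.

λ = 0.0847 V⁻¹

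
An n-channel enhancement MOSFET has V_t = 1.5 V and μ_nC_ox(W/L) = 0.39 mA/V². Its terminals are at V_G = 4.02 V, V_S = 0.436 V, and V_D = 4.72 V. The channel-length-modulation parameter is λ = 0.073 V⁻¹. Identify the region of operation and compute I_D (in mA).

Saturation; I_D = 1.11 mA

V_GS = V_G − V_S = 4.02 − 0.436 = 3.58 V; V_DS = V_D − V_S = 4.72 − 0.436 = 4.28 V.
V_ov = V_GS − V_t = 3.58 − 1.5 = 2.08 V.
Since V_DS = 4.28 V ≥ V_ov = 2.08 V, the device is in saturation.
I_D = ½ k_n V_ov² (1 + λ V_DS) = 0.5 × 0.39 × 2.08² × (1 + 0.073 × 4.28) = 1.11 mA.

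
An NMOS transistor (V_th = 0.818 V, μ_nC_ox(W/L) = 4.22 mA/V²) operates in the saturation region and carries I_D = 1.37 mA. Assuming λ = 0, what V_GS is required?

V_GS = 1.62 V

In saturation I_D = ½ k_n (V_GS − V_th)², so V_GS − V_th = √(2 I_D / k_n) = √(2 × 1.37 / 4.22) = 0.806 V.
V_GS = 0.818 + 0.806 = 1.62 V.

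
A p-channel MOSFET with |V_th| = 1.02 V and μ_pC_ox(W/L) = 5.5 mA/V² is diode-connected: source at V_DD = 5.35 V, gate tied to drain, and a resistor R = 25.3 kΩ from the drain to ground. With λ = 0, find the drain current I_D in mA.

With gate tied to drain, V_SG = V_SD ≥ V_SG − |V_th|, so the device is in saturation.
KCL at the drain: ½ k_p (V_SG − |V_th|)² = (V_DD − V_SG)/R.
Let x = V_SG − 1.02. Then 69.6 x² + x − 4.33 = 0, giving x = 0.242 V (positive root), so V_SG = 1.26 V.
I_D = (V_DD − V_SG)/R = (5.35 − 1.26) / 25.3 = 0.162 mA.

I_D = 0.162 mA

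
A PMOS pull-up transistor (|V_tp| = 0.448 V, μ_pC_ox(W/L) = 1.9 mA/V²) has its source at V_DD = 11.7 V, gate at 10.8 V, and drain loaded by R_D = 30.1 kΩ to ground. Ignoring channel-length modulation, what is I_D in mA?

I_D = 0.194 mA

V_SG = V_DD − V_G = 11.7 − 10.8 = 0.9 V, so V_ov = 0.9 − 0.448 = 0.452 V.
Assume saturation: I_D = ½ k_p V_ov² = 0.5 × 1.9 × 0.452² = 0.194 mA, giving V_SD = V_DD − I_D R_D = 11.7 − 0.194 × 30.1 = 5.86 V.
V_SD = 5.86 V ≥ V_ov = 0.452 V, confirming saturation.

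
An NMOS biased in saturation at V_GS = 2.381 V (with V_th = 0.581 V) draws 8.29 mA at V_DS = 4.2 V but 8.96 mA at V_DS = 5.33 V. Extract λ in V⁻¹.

λ = 0.102 V⁻¹

With V_GS fixed, I_D ∝ (1 + λ V_DS) in saturation, so I_D2/I_D1 = (1 + λ V_DS2)/(1 + λ V_DS1).
8.96/8.29 = 1.081 = (1 + 5.33 λ)/(1 + 4.2 λ).
Solving: λ (I_D1 V_DS2 − I_D2 V_DS1) = I_D2 − I_D1, so λ = (8.96 − 8.29) / (8.29 × 5.33 − 8.96 × 4.2) = 0.67 / 6.55 = 0.102 V⁻¹.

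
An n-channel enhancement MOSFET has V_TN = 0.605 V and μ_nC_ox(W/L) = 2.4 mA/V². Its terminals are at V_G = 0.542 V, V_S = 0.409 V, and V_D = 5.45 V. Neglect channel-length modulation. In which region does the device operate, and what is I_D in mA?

Cutoff; I_D = 0 mA

V_GS = V_G − V_S = 0.542 − 0.409 = 0.133 V; V_DS = V_D − V_S = 5.45 − 0.409 = 5.04 V.
V_GS = 0.133 V < V_TN = 0.605 V, so the transistor is in cutoff.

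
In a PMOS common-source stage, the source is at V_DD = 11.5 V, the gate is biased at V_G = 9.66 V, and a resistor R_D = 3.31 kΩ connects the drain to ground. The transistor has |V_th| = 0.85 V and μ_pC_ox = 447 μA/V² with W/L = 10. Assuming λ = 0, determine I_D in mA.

I_D = 2.19 mA

V_SG = V_DD − V_G = 11.5 − 9.66 = 1.84 V, so V_ov = 1.84 − 0.85 = 0.99 V.
k_p = μ_pC_ox · (W/L) = 4.47 mA/V².
Assume saturation: I_D = ½ k_p V_ov² = 0.5 × 4.47 × 0.99² = 2.19 mA, giving V_SD = V_DD − I_D R_D = 11.5 − 2.19 × 3.31 = 4.25 V.
V_SD = 4.25 V ≥ V_ov = 0.99 V, confirming saturation.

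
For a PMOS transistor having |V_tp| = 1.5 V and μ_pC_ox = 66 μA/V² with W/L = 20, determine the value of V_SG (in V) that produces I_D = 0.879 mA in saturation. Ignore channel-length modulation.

V_SG = 2.65 V

k_p = μ_pC_ox · (W/L) = 1.32 mA/V².
In saturation I_D = ½ k_p (V_SG − |V_tp|)², so V_SG − |V_tp| = √(2 I_D / k_p) = √(2 × 0.879 / 1.32) = 1.15 V.
V_SG = 1.5 + 1.15 = 2.65 V.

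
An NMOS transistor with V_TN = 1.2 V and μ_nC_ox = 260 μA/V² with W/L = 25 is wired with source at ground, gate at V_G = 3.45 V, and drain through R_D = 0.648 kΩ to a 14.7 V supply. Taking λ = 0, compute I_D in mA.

V_GS = V_G = 3.45 V, so V_ov = 3.45 − 1.2 = 2.25 V.
k_n = μ_nC_ox · (W/L) = 6.5 mA/V².
Assume saturation: I_D = ½ k_n V_ov² = 0.5 × 6.5 × 2.25² = 16.5 mA, giving V_DS = V_DD − I_D R_D = 14.7 − 16.5 × 0.648 = 4.04 V.
V_DS = 4.04 V ≥ V_ov = 2.25 V, confirming saturation.

I_D = 16.5 mA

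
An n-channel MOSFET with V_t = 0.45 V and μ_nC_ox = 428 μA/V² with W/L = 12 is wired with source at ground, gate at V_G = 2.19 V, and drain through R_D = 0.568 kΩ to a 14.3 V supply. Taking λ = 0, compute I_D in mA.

V_GS = V_G = 2.19 V, so V_ov = 2.19 − 0.45 = 1.74 V.
k_n = μ_nC_ox · (W/L) = 5.136 mA/V².
Assume saturation: I_D = ½ k_n V_ov² = 0.5 × 5.136 × 1.74² = 7.77 mA, giving V_DS = V_DD − I_D R_D = 14.3 − 7.77 × 0.568 = 9.88 V.
V_DS = 9.88 V ≥ V_ov = 1.74 V, confirming saturation.

I_D = 7.77 mA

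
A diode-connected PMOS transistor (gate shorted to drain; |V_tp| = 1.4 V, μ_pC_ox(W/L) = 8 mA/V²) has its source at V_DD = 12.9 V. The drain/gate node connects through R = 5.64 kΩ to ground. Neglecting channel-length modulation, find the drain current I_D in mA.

With gate tied to drain, V_SG = V_SD ≥ V_SG − |V_tp|, so the device is in saturation.
KCL at the drain: ½ k_p (V_SG − |V_tp|)² = (V_DD − V_SG)/R.
Let x = V_SG − 1.4. Then 22.6 x² + x − 11.5 = 0, giving x = 0.692 V (positive root), so V_SG = 2.09 V.
I_D = (V_DD − V_SG)/R = (12.9 − 2.09) / 5.64 = 1.92 mA.

I_D = 1.92 mA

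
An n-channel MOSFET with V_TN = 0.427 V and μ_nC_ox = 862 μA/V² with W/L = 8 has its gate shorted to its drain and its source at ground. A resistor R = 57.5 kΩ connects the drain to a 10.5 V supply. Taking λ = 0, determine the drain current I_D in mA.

I_D = 0.171 mA

With gate tied to drain, V_GS = V_DS ≥ V_GS − V_TN, so the device is in saturation.
k_n = μ_nC_ox · (W/L) = 6.896 mA/V².
KCL at the drain: ½ k_n (V_GS − V_TN)² = (V_DD − V_GS)/R.
Let x = V_GS − 0.427. Then 198 x² + x − 10.07 = 0, giving x = 0.223 V (positive root), so V_GS = 0.65 V.
I_D = (V_DD − V_GS)/R = (10.5 − 0.65) / 57.5 = 0.171 mA.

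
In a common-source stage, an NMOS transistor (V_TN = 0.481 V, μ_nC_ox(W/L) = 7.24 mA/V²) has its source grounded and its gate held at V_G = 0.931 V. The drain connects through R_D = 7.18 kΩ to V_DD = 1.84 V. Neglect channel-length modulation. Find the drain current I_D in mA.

I_D = 0.245 mA

V_GS = V_G = 0.931 V, so V_ov = 0.931 − 0.481 = 0.45 V.
Assume saturation: I_D = ½ k_n V_ov² = 0.5 × 7.24 × 0.45² = 0.733 mA, giving V_DS = V_DD − I_D R_D = 1.84 − 0.733 × 7.18 = -3.42 V.
But -3.42 V < V_ov = 0.45 V, so the device is actually in triode.
In triode I_D = k_n[V_ov V_DS − ½ V_DS²] and I_D = (V_DD − V_DS)/R_D. Equating: 26 V_DS² − 24.39 V_DS + 1.84 = 0, giving V_DS = 0.0827 V (the root below V_ov).
I_D = (1.84 − 0.0827) / 7.18 = 0.245 mA.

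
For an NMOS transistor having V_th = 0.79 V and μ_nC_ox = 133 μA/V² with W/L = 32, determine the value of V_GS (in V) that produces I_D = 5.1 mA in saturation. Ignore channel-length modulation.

k_n = μ_nC_ox · (W/L) = 4.256 mA/V².
In saturation I_D = ½ k_n (V_GS − V_th)², so V_GS − V_th = √(2 I_D / k_n) = √(2 × 5.1 / 4.256) = 1.55 V.
V_GS = 0.79 + 1.55 = 2.34 V.

V_GS = 2.34 V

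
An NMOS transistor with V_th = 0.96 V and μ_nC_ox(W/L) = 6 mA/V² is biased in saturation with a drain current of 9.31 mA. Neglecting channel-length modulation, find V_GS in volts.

In saturation I_D = ½ k_n (V_GS − V_th)², so V_GS − V_th = √(2 I_D / k_n) = √(2 × 9.31 / 6) = 1.76 V.
V_GS = 0.96 + 1.76 = 2.72 V.

V_GS = 2.72 V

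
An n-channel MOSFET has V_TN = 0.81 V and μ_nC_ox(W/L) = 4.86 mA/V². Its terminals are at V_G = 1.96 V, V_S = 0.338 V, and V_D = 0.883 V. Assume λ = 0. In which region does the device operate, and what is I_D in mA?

Triode; I_D = 1.43 mA

V_GS = V_G − V_S = 1.96 − 0.338 = 1.62 V; V_DS = V_D − V_S = 0.883 − 0.338 = 0.545 V.
V_ov = V_GS − V_TN = 1.62 − 0.81 = 0.812 V.
Since V_DS = 0.545 V < V_ov = 0.812 V, the device is in the triode region.
I_D = k_n [V_ov · V_DS − ½ V_DS²] = 4.86 × [0.812 × 0.545 − 0.5 × 0.545²] = 1.43 mA.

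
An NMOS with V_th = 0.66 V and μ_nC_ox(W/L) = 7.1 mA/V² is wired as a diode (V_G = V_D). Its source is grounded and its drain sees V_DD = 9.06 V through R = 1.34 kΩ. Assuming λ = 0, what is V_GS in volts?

V_GS = 1.89 V

With gate tied to drain, V_GS = V_DS ≥ V_GS − V_th, so the device is in saturation.
KCL at the drain: ½ k_n (V_GS − V_th)² = (V_DD − V_GS)/R.
Let x = V_GS − 0.66. Then 4.76 x² + x − 8.4 = 0, giving x = 1.23 V (positive root), so V_GS = 1.89 V.
I_D = (V_DD − V_GS)/R = (9.06 − 1.89) / 1.34 = 5.35 mA.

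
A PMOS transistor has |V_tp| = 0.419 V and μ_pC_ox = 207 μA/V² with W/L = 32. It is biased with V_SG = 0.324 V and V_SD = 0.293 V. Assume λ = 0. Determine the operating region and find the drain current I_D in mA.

Cutoff; I_D = 0 mA

V_SG = 0.324 V < |V_tp| = 0.419 V, so the transistor is in cutoff.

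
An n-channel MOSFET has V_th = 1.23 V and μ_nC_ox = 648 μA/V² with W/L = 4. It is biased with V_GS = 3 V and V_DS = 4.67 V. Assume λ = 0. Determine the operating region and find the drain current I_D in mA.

k_n = μ_nC_ox · (W/L) = 2.592 mA/V².
V_ov = V_GS − V_th = 3 − 1.23 = 1.77 V.
Since V_DS = 4.67 V ≥ V_ov = 1.77 V, the device is in saturation.
I_D = ½ k_n V_ov² = 0.5 × 2.592 × 1.77² = 4.06 mA.

Saturation; I_D = 4.06 mA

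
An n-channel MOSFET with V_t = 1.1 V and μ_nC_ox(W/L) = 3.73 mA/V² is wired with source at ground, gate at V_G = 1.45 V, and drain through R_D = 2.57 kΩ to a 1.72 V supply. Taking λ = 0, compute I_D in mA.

V_GS = V_G = 1.45 V, so V_ov = 1.45 − 1.1 = 0.35 V.
Assume saturation: I_D = ½ k_n V_ov² = 0.5 × 3.73 × 0.35² = 0.228 mA, giving V_DS = V_DD − I_D R_D = 1.72 − 0.228 × 2.57 = 1.13 V.
V_DS = 1.13 V ≥ V_ov = 0.35 V, confirming saturation.

I_D = 0.228 mA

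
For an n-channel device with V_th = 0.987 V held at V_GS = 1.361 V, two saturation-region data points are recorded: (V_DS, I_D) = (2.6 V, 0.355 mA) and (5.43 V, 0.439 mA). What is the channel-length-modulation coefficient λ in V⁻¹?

With V_GS fixed, I_D ∝ (1 + λ V_DS) in saturation, so I_D2/I_D1 = (1 + λ V_DS2)/(1 + λ V_DS1).
0.439/0.355 = 1.237 = (1 + 5.43 λ)/(1 + 2.6 λ).
Solving: λ (I_D1 V_DS2 − I_D2 V_DS1) = I_D2 − I_D1, so λ = (0.439 − 0.355) / (0.355 × 5.43 − 0.439 × 2.6) = 0.084 / 0.786 = 0.107 V⁻¹.

λ = 0.107 V⁻¹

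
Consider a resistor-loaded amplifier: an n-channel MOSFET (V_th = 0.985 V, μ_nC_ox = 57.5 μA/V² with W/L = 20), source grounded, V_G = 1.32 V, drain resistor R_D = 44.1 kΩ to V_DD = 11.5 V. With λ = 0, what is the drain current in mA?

V_GS = V_G = 1.32 V, so V_ov = 1.32 − 0.985 = 0.335 V.
k_n = μ_nC_ox · (W/L) = 1.15 mA/V².
Assume saturation: I_D = ½ k_n V_ov² = 0.5 × 1.15 × 0.335² = 0.0645 mA, giving V_DS = V_DD − I_D R_D = 11.5 − 0.0645 × 44.1 = 8.65 V.
V_DS = 8.65 V ≥ V_ov = 0.335 V, confirming saturation.

I_D = 0.0645 mA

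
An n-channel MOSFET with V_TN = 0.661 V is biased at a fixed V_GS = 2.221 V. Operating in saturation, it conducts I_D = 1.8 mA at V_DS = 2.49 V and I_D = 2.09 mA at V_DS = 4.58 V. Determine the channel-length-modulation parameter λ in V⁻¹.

λ = 0.0954 V⁻¹

With V_GS fixed, I_D ∝ (1 + λ V_DS) in saturation, so I_D2/I_D1 = (1 + λ V_DS2)/(1 + λ V_DS1).
2.09/1.8 = 1.161 = (1 + 4.58 λ)/(1 + 2.49 λ).
Solving: λ (I_D1 V_DS2 − I_D2 V_DS1) = I_D2 − I_D1, so λ = (2.09 − 1.8) / (1.8 × 4.58 − 2.09 × 2.49) = 0.29 / 3.04 = 0.0954 V⁻¹.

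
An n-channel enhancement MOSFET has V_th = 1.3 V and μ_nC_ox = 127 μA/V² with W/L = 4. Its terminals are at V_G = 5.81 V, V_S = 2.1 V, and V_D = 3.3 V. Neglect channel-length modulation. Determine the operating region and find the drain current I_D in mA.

Triode; I_D = 1.10 mA

V_GS = V_G − V_S = 5.81 − 2.1 = 3.71 V; V_DS = V_D − V_S = 3.3 − 2.1 = 1.2 V.
k_n = μ_nC_ox · (W/L) = 0.508 mA/V².
V_ov = V_GS − V_th = 3.71 − 1.3 = 2.41 V.
Since V_DS = 1.2 V < V_ov = 2.41 V, the device is in the triode region.
I_D = k_n [V_ov · V_DS − ½ V_DS²] = 0.508 × [2.41 × 1.2 − 0.5 × 1.2²] = 1.1 mA.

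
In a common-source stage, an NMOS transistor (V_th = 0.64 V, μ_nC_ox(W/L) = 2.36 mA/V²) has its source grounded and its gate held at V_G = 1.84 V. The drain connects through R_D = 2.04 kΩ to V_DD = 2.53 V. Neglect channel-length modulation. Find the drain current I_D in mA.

I_D = 1.02 mA

V_GS = V_G = 1.84 V, so V_ov = 1.84 − 0.64 = 1.2 V.
Assume saturation: I_D = ½ k_n V_ov² = 0.5 × 2.36 × 1.2² = 1.7 mA, giving V_DS = V_DD − I_D R_D = 2.53 − 1.7 × 2.04 = -0.936 V.
But -0.936 V < V_ov = 1.2 V, so the device is actually in triode.
In triode I_D = k_n[V_ov V_DS − ½ V_DS²] and I_D = (V_DD − V_DS)/R_D. Equating: 2.41 V_DS² − 6.777 V_DS + 2.53 = 0, giving V_DS = 0.443 V (the root below V_ov).
I_D = (2.53 − 0.443) / 2.04 = 1.02 mA.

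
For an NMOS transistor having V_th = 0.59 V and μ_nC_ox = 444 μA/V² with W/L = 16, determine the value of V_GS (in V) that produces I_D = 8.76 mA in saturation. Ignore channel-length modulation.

V_GS = 2.16 V

k_n = μ_nC_ox · (W/L) = 7.104 mA/V².
In saturation I_D = ½ k_n (V_GS − V_th)², so V_GS − V_th = √(2 I_D / k_n) = √(2 × 8.76 / 7.104) = 1.57 V.
V_GS = 0.59 + 1.57 = 2.16 V.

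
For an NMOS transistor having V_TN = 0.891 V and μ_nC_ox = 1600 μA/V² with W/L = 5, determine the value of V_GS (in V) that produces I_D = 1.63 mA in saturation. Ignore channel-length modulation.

V_GS = 1.53 V

k_n = μ_nC_ox · (W/L) = 8 mA/V².
In saturation I_D = ½ k_n (V_GS − V_TN)², so V_GS − V_TN = √(2 I_D / k_n) = √(2 × 1.63 / 8) = 0.638 V.
V_GS = 0.891 + 0.638 = 1.53 V.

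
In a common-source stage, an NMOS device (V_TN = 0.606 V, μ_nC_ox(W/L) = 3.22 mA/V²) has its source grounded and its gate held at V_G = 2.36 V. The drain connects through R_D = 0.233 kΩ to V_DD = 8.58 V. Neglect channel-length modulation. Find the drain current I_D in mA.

I_D = 4.95 mA

V_GS = V_G = 2.36 V, so V_ov = 2.36 − 0.606 = 1.75 V.
Assume saturation: I_D = ½ k_n V_ov² = 0.5 × 3.22 × 1.75² = 4.95 mA, giving V_DS = V_DD − I_D R_D = 8.58 − 4.95 × 0.233 = 7.43 V.
V_DS = 7.43 V ≥ V_ov = 1.75 V, confirming saturation.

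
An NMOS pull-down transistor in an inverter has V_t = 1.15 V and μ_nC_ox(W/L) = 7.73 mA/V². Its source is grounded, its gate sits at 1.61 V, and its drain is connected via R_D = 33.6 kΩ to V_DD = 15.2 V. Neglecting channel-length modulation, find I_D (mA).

V_GS = V_G = 1.61 V, so V_ov = 1.61 − 1.15 = 0.46 V.
Assume saturation: I_D = ½ k_n V_ov² = 0.5 × 7.73 × 0.46² = 0.818 mA, giving V_DS = V_DD − I_D R_D = 15.2 − 0.818 × 33.6 = -12.3 V.
But -12.3 V < V_ov = 0.46 V, so the device is actually in triode.
In triode I_D = k_n[V_ov V_DS − ½ V_DS²] and I_D = (V_DD − V_DS)/R_D. Equating: 130 V_DS² − 120.5 V_DS + 15.2 = 0, giving V_DS = 0.151 V (the root below V_ov).
I_D = (15.2 − 0.151) / 33.6 = 0.448 mA.

I_D = 0.448 mA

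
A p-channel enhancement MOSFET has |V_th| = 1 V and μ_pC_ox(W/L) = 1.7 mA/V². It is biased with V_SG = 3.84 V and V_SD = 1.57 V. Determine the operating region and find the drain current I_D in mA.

Triode; I_D = 5.48 mA

V_ov = V_SG − |V_th| = 3.84 − 1 = 2.84 V.
Since V_SD = 1.57 V < V_ov = 2.84 V, the device is in the triode region.
I_D = k_p [V_ov · V_SD − ½ V_SD²] = 1.7 × [2.84 × 1.57 − 0.5 × 1.57²] = 5.48 mA.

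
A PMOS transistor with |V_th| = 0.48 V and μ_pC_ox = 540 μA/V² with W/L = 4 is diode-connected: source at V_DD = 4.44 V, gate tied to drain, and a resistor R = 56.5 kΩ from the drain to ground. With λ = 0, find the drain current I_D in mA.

I_D = 0.0657 mA

With gate tied to drain, V_SG = V_SD ≥ V_SG − |V_th|, so the device is in saturation.
k_p = μ_pC_ox · (W/L) = 2.16 mA/V².
KCL at the drain: ½ k_p (V_SG − |V_th|)² = (V_DD − V_SG)/R.
Let x = V_SG − 0.48. Then 61 x² + x − 3.96 = 0, giving x = 0.247 V (positive root), so V_SG = 0.727 V.
I_D = (V_DD − V_SG)/R = (4.44 − 0.727) / 56.5 = 0.0657 mA.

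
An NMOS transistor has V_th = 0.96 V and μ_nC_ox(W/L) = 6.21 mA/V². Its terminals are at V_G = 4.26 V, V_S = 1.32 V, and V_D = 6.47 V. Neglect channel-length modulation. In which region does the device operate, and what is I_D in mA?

V_GS = V_G − V_S = 4.26 − 1.32 = 2.94 V; V_DS = V_D − V_S = 6.47 − 1.32 = 5.15 V.
V_ov = V_GS − V_th = 2.94 − 0.96 = 1.98 V.
Since V_DS = 5.15 V ≥ V_ov = 1.98 V, the device is in saturation.
I_D = ½ k_n V_ov² = 0.5 × 6.21 × 1.98² = 12.2 mA.

Saturation; I_D = 12.2 mA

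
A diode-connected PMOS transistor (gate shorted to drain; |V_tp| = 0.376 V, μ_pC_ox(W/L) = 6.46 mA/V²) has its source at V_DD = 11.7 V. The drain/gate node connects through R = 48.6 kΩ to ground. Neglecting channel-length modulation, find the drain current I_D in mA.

I_D = 0.228 mA

With gate tied to drain, V_SG = V_SD ≥ V_SG − |V_tp|, so the device is in saturation.
KCL at the drain: ½ k_p (V_SG − |V_tp|)² = (V_DD − V_SG)/R.
Let x = V_SG − 0.376. Then 157 x² + x − 11.32 = 0, giving x = 0.265 V (positive root), so V_SG = 0.641 V.
I_D = (V_DD − V_SG)/R = (11.7 − 0.641) / 48.6 = 0.228 mA.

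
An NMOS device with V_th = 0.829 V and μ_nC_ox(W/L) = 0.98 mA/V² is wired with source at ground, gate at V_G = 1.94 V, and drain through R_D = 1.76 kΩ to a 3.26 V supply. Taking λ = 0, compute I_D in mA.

V_GS = V_G = 1.94 V, so V_ov = 1.94 − 0.829 = 1.11 V.
Assume saturation: I_D = ½ k_n V_ov² = 0.5 × 0.98 × 1.11² = 0.605 mA, giving V_DS = V_DD − I_D R_D = 3.26 − 0.605 × 1.76 = 2.2 V.
V_DS = 2.2 V ≥ V_ov = 1.11 V, confirming saturation.

I_D = 0.605 mA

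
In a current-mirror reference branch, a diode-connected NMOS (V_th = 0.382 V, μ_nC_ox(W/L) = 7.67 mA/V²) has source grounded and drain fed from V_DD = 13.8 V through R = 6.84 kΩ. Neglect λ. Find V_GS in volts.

V_GS = 1.08 V

With gate tied to drain, V_GS = V_DS ≥ V_GS − V_th, so the device is in saturation.
KCL at the drain: ½ k_n (V_GS − V_th)² = (V_DD − V_GS)/R.
Let x = V_GS − 0.382. Then 26.2 x² + x − 13.42 = 0, giving x = 0.696 V (positive root), so V_GS = 1.08 V.
I_D = (V_DD − V_GS)/R = (13.8 − 1.08) / 6.84 = 1.86 mA.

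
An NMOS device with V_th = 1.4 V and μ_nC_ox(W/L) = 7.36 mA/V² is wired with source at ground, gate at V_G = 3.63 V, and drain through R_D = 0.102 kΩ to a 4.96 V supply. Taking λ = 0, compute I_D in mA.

V_GS = V_G = 3.63 V, so V_ov = 3.63 − 1.4 = 2.23 V.
Assume saturation: I_D = ½ k_n V_ov² = 0.5 × 7.36 × 2.23² = 18.3 mA, giving V_DS = V_DD − I_D R_D = 4.96 − 18.3 × 0.102 = 3.09 V.
V_DS = 3.09 V ≥ V_ov = 2.23 V, confirming saturation.

I_D = 18.3 mA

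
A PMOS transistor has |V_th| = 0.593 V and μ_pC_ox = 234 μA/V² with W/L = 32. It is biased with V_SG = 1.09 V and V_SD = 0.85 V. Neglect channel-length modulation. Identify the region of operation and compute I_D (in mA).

Saturation; I_D = 0.925 mA

k_p = μ_pC_ox · (W/L) = 7.488 mA/V².
V_ov = V_SG − |V_th| = 1.09 − 0.593 = 0.497 V.
Since V_SD = 0.85 V ≥ V_ov = 0.497 V, the device is in saturation.
I_D = ½ k_p V_ov² = 0.5 × 7.488 × 0.497² = 0.925 mA.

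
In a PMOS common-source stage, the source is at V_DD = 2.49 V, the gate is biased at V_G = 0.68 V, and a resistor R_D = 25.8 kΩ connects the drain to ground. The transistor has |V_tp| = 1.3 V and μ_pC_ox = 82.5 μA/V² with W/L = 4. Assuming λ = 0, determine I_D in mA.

V_SG = V_DD − V_G = 2.49 − 0.68 = 1.81 V, so V_ov = 1.81 − 1.3 = 0.51 V.
k_p = μ_pC_ox · (W/L) = 0.33 mA/V².
Assume saturation: I_D = ½ k_p V_ov² = 0.5 × 0.33 × 0.51² = 0.0429 mA, giving V_SD = V_DD − I_D R_D = 2.49 − 0.0429 × 25.8 = 1.38 V.
V_SD = 1.38 V ≥ V_ov = 0.51 V, confirming saturation.

I_D = 0.0429 mA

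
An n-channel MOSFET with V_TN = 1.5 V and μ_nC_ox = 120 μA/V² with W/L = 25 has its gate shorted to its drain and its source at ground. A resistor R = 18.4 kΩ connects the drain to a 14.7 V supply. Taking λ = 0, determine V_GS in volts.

With gate tied to drain, V_GS = V_DS ≥ V_GS − V_TN, so the device is in saturation.
k_n = μ_nC_ox · (W/L) = 3 mA/V².
KCL at the drain: ½ k_n (V_GS − V_TN)² = (V_DD − V_GS)/R.
Let x = V_GS − 1.5. Then 27.6 x² + x − 13.2 = 0, giving x = 0.674 V (positive root), so V_GS = 2.17 V.
I_D = (V_DD − V_GS)/R = (14.7 − 2.17) / 18.4 = 0.681 mA.

V_GS = 2.17 V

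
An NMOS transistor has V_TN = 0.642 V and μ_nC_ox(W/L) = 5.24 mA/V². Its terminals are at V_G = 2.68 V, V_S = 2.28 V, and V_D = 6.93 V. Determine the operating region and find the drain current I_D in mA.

V_GS = V_G − V_S = 2.68 − 2.28 = 0.4 V; V_DS = V_D − V_S = 6.93 − 2.28 = 4.65 V.
V_GS = 0.4 V < V_TN = 0.642 V, so the transistor is in cutoff.

Cutoff; I_D = 0 mA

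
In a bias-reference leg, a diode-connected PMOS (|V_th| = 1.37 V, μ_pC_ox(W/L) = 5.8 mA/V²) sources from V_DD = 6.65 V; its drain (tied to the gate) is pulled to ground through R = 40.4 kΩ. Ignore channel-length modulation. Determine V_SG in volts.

With gate tied to drain, V_SG = V_SD ≥ V_SG − |V_th|, so the device is in saturation.
KCL at the drain: ½ k_p (V_SG − |V_th|)² = (V_DD − V_SG)/R.
Let x = V_SG − 1.37. Then 117 x² + x − 5.28 = 0, giving x = 0.208 V (positive root), so V_SG = 1.58 V.
I_D = (V_DD − V_SG)/R = (6.65 − 1.58) / 40.4 = 0.126 mA.

V_SG = 1.58 V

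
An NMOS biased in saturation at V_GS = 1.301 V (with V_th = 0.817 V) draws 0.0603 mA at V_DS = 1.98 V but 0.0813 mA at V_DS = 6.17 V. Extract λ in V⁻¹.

With V_GS fixed, I_D ∝ (1 + λ V_DS) in saturation, so I_D2/I_D1 = (1 + λ V_DS2)/(1 + λ V_DS1).
0.0813/0.0603 = 1.348 = (1 + 6.17 λ)/(1 + 1.98 λ).
Solving: λ (I_D1 V_DS2 − I_D2 V_DS1) = I_D2 − I_D1, so λ = (0.0813 − 0.0603) / (0.0603 × 6.17 − 0.0813 × 1.98) = 0.021 / 0.211 = 0.0995 V⁻¹.

λ = 0.0995 V⁻¹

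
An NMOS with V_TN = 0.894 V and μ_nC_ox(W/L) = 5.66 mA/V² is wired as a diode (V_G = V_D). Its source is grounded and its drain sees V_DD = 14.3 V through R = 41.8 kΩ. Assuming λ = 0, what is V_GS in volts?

With gate tied to drain, V_GS = V_DS ≥ V_GS − V_TN, so the device is in saturation.
KCL at the drain: ½ k_n (V_GS − V_TN)² = (V_DD − V_GS)/R.
Let x = V_GS − 0.894. Then 118 x² + x − 13.41 = 0, giving x = 0.332 V (positive root), so V_GS = 1.23 V.
I_D = (V_DD − V_GS)/R = (14.3 − 1.23) / 41.8 = 0.313 mA.

V_GS = 1.23 V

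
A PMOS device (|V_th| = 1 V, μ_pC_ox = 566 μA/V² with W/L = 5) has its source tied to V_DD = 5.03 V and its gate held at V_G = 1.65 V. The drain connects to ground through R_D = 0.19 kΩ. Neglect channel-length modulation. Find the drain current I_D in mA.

V_SG = V_DD − V_G = 5.03 − 1.65 = 3.38 V, so V_ov = 3.38 − 1 = 2.38 V.
k_p = μ_pC_ox · (W/L) = 2.83 mA/V².
Assume saturation: I_D = ½ k_p V_ov² = 0.5 × 2.83 × 2.38² = 8.02 mA, giving V_SD = V_DD − I_D R_D = 5.03 − 8.02 × 0.19 = 3.51 V.
V_SD = 3.51 V ≥ V_ov = 2.38 V, confirming saturation.

I_D = 8.02 mA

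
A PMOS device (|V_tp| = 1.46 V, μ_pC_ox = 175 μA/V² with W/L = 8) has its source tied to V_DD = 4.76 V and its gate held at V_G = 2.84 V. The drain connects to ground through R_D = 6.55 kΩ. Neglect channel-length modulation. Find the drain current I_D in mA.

V_SG = V_DD − V_G = 4.76 − 2.84 = 1.92 V, so V_ov = 1.92 − 1.46 = 0.46 V.
k_p = μ_pC_ox · (W/L) = 1.4 mA/V².
Assume saturation: I_D = ½ k_p V_ov² = 0.5 × 1.4 × 0.46² = 0.148 mA, giving V_SD = V_DD − I_D R_D = 4.76 − 0.148 × 6.55 = 3.79 V.
V_SD = 3.79 V ≥ V_ov = 0.46 V, confirming saturation.

I_D = 0.148 mA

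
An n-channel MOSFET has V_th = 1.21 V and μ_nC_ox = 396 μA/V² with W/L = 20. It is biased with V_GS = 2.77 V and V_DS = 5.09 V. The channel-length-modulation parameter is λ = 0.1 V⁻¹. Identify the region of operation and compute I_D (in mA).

k_n = μ_nC_ox · (W/L) = 7.92 mA/V².
V_ov = V_GS − V_th = 2.77 − 1.21 = 1.56 V.
Since V_DS = 5.09 V ≥ V_ov = 1.56 V, the device is in saturation.
I_D = ½ k_n V_ov² (1 + λ V_DS) = 0.5 × 7.92 × 1.56² × (1 + 0.1 × 5.09) = 14.5 mA.

Saturation; I_D = 14.5 mA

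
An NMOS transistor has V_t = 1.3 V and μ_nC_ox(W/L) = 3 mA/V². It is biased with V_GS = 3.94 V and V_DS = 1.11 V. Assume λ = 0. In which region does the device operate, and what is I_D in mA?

V_ov = V_GS − V_t = 3.94 − 1.3 = 2.64 V.
Since V_DS = 1.11 V < V_ov = 2.64 V, the device is in the triode region.
I_D = k_n [V_ov · V_DS − ½ V_DS²] = 3 × [2.64 × 1.11 − 0.5 × 1.11²] = 6.94 mA.

Triode; I_D = 6.94 mA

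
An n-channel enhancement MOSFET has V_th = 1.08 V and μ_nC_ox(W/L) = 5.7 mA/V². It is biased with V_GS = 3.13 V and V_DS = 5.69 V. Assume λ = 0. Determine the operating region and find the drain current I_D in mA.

Saturation; I_D = 12.0 mA

V_ov = V_GS − V_th = 3.13 − 1.08 = 2.05 V.
Since V_DS = 5.69 V ≥ V_ov = 2.05 V, the device is in saturation.
I_D = ½ k_n V_ov² = 0.5 × 5.7 × 2.05² = 12 mA.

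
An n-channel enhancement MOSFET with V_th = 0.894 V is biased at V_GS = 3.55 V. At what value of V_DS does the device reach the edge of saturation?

The boundary between triode and saturation is V_DS = V_GS − V_th = V_ov.
V_ov = 3.55 − 0.894 = 2.66 V.

V_DS,sat = 2.66 V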